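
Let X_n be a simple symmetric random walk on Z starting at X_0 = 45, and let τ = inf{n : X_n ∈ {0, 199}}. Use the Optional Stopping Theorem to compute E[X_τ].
E[X_τ] = 45

X_n is a martingale and τ is a bounded-mean stopping time (indeed τ is finite a.s. with bounded expectation since the walk is in a bounded region). By the OST, E[X_τ] = E[X_0] = 45. Equivalently: E[X_τ] = 199 · P(hit 199 first) + 0 · P(hit 0 first) = 199 · (45/199) = 45.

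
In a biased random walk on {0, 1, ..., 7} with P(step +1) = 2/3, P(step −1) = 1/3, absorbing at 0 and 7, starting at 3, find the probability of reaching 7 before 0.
P(hit 7 before 0) = (1 − (1/2)^3) / (1 − (1/2)^7) = 112/127

Let u_k denote P(reach 7 before 0 | start at k). Boundary: u_0 = 0, u_7 = 1. Recurrence: u_k = 2/3·u_{k+1} + 1/3·u_{k-1} for 1 ≤ k ≤ 6. Try u_k = A + B·r^k with r = q/p = (1/3)/(2/3) = 1/2. Substitution satisfies the recurrence; boundary conditions give:
  u_k = (1 − r^k) / (1 − r^N) = (1 − (1/2)^3) / (1 − (1/2)^7) = 112/127.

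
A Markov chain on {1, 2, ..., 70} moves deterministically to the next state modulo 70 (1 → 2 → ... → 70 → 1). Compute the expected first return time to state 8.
E[T_8 | X_0 = 8] = 70

The chain cycles deterministically, so starting at state 8 it returns in exactly 70 steps. Equivalently, the stationary distribution is uniform π_j = 1/70 for every state j, so by Kac's formula E[T_8] = 1/π_8 = 70.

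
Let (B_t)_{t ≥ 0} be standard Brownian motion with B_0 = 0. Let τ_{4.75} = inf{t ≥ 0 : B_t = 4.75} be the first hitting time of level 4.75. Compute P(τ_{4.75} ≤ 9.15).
P(τ_{4.75} ≤ 9.15) = 2(1 − Φ(4.75/√9.15)) = 2(1 − Φ(1.5703)) ≈ 0.1163

By the reflection principle for standard BM, P(τ_b ≤ t) = 2 · P(B_t ≥ b). Since B_t ~ N(0, t), P(B_t ≥ 4.75) = 1 − Φ(4.75/√t) = 1 − Φ(4.75/√9.15) = 1 − Φ(1.5703) ≈ 0.05817. Doubling: P(τ_{4.75} ≤ 9.15) ≈ 2 · 0.05817 = 0.11634 ≈ 0.1163.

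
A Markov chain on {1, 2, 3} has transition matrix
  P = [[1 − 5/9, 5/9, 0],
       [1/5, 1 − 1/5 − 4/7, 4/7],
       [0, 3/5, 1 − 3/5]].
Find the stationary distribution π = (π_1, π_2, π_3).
π = (189/1214, 525/1214, 250/607)

This is a birth-death chain on three states, which satisfies detailed balance: π_1 · P_{12} = π_2 · P_{21} and π_2 · P_{23} = π_3 · P_{32}.
From π_1 · 5/9 = π_2 · 1/5: π_2/π_1 = (5/9)/(1/5) = 25/9.
From π_2 · 4/7 = π_3 · 3/5: π_3/π_2 = (4/7)/(3/5) = 20/21.
Take π_1 proportional to 1; then unnormalized π = (1, 25/9, 500/189). Normalize by dividing by the sum 1214/189:
  π = (189/1214, 525/1214, 250/607).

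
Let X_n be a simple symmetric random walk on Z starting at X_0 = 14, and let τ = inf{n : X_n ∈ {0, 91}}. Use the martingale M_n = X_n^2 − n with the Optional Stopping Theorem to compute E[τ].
E[τ] = 1078

M_n = X_n^2 − n is a martingale (since E[X_{n+1}^2 | F_n] = X_n^2 + 1). By OST (τ has finite mean in a bounded region), E[M_τ] = E[M_0] = X_0^2 − 0 = 14^2 = 196. Also E[M_τ] = E[X_τ^2] − E[τ]. The walk exits at 0 or 91, with P(hit 91 first) = 14/91, so E[X_τ^2] = 91^2 · 14/91 + 0 = 1274. Thus E[τ] = E[X_τ^2] − E[M_τ] = 1274 − 196 = 1078 = 14(91 − 14) = 1078.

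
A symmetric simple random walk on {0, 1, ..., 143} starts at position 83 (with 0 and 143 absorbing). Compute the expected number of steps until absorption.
E[τ | X_0 = 83] = 4980

Let v_k = E[τ | X_0 = k]. Boundary: v_0 = v_143 = 0. Recurrence: v_k = 1 + (v_{k-1} + v_{k+1})/2 for 1 ≤ k ≤ 142. The particular solution to v_k − (v_{k-1} + v_{k+1})/2 = 1 is v_k = −k^2. Adding homogeneous solution A + B k and matching boundaries gives v_k = k (143 − k). Substituting k = 83: v_83 = 83 · 60 = 4980.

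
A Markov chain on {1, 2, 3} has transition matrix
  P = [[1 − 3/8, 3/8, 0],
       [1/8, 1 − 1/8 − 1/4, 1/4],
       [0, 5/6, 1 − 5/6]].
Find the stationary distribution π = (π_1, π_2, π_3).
π = (10/49, 30/49, 9/49)

This is a birth-death chain on three states, which satisfies detailed balance: π_1 · P_{12} = π_2 · P_{21} and π_2 · P_{23} = π_3 · P_{32}.
From π_1 · 3/8 = π_2 · 1/8: π_2/π_1 = (3/8)/(1/8) = 3.
From π_2 · 1/4 = π_3 · 5/6: π_3/π_2 = (1/4)/(5/6) = 3/10.
Take π_1 proportional to 1; then unnormalized π = (1, 3, 9/10). Normalize by dividing by the sum 49/10:
  π = (10/49, 30/49, 9/49).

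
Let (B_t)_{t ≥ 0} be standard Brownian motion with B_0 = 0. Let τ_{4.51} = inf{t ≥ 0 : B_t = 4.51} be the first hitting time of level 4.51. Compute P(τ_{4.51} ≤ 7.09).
P(τ_{4.51} ≤ 7.09) = 2(1 − Φ(4.51/√7.09)) = 2(1 − Φ(1.6938)) ≈ 0.0903

By the reflection principle for standard BM, P(τ_b ≤ t) = 2 · P(B_t ≥ b). Since B_t ~ N(0, t), P(B_t ≥ 4.51) = 1 − Φ(4.51/√t) = 1 − Φ(4.51/√7.09) = 1 − Φ(1.6938) ≈ 0.04515. Doubling: P(τ_{4.51} ≤ 7.09) ≈ 2 · 0.04515 = 0.09030 ≈ 0.0903.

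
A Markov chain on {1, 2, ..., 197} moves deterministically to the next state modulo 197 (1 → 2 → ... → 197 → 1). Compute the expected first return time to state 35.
E[T_35 | X_0 = 35] = 197

The chain cycles deterministically, so starting at state 35 it returns in exactly 197 steps. Equivalently, the stationary distribution is uniform π_j = 1/197 for every state j, so by Kac's formula E[T_35] = 1/π_35 = 197.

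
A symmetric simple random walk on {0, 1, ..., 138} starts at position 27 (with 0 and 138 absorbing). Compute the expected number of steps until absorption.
E[τ | X_0 = 27] = 2997

Let v_k = E[τ | X_0 = k]. Boundary: v_0 = v_138 = 0. Recurrence: v_k = 1 + (v_{k-1} + v_{k+1})/2 for 1 ≤ k ≤ 137. The particular solution to v_k − (v_{k-1} + v_{k+1})/2 = 1 is v_k = −k^2. Adding homogeneous solution A + B k and matching boundaries gives v_k = k (138 − k). Substituting k = 27: v_27 = 27 · 111 = 2997.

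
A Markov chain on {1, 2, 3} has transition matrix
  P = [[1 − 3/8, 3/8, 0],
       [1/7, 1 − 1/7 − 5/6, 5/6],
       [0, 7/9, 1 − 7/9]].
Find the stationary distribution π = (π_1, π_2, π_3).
π = (16/103, 42/103, 45/103)

This is a birth-death chain on three states, which satisfies detailed balance: π_1 · P_{12} = π_2 · P_{21} and π_2 · P_{23} = π_3 · P_{32}.
From π_1 · 3/8 = π_2 · 1/7: π_2/π_1 = (3/8)/(1/7) = 21/8.
From π_2 · 5/6 = π_3 · 7/9: π_3/π_2 = (5/6)/(7/9) = 15/14.
Take π_1 proportional to 1; then unnormalized π = (1, 21/8, 45/16). Normalize by dividing by the sum 103/16:
  π = (16/103, 42/103, 45/103).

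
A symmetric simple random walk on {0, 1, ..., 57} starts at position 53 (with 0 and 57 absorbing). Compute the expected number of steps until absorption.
E[τ | X_0 = 53] = 212

Let v_k = E[τ | X_0 = k]. Boundary: v_0 = v_57 = 0. Recurrence: v_k = 1 + (v_{k-1} + v_{k+1})/2 for 1 ≤ k ≤ 56. The particular solution to v_k − (v_{k-1} + v_{k+1})/2 = 1 is v_k = −k^2. Adding homogeneous solution A + B k and matching boundaries gives v_k = k (57 − k). Substituting k = 53: v_53 = 53 · 4 = 212.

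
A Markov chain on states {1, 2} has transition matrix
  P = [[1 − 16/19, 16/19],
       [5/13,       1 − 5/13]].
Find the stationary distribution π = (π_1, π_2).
π_1 = 95/303, π_2 = 208/303

Solve πP = π with π_1 + π_2 = 1. From πP = π: π_1 · (1 − 16/19) + π_2 · 5/13 = π_1 ⇒ π_2 · 5/13 = π_1 · 16/19 ⇒ π_2/π_1 = (16/19)/(5/13) = 208/95. Together with π_1 + π_2 = 1:
  π_1 = (5/13)/(16/19 + 5/13) = (5/13)/(303/247) = 95/303,
  π_2 = (16/19)/(16/19 + 5/13) = (16/19)/(303/247) = 208/303.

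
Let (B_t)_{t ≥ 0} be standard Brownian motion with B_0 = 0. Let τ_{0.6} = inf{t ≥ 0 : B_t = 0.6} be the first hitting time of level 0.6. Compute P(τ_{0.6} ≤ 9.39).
P(τ_{0.6} ≤ 9.39) = 2(1 − Φ(0.6/√9.39)) = 2(1 − Φ(0.1958)) ≈ 0.8448

By the reflection principle for standard BM, P(τ_b ≤ t) = 2 · P(B_t ≥ b). Since B_t ~ N(0, t), P(B_t ≥ 0.6) = 1 − Φ(0.6/√t) = 1 − Φ(0.6/√9.39) = 1 − Φ(0.1958) ≈ 0.42238. Doubling: P(τ_{0.6} ≤ 9.39) ≈ 2 · 0.42238 = 0.84476 ≈ 0.8448.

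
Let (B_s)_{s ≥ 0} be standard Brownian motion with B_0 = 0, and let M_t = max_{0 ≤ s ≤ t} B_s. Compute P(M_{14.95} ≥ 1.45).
P(M_{14.95} ≥ 1.45) = 2·P(B_{14.95} ≥ 1.45) = 2(1 − Φ(1.45/√14.95)) ≈ 0.7077

By the reflection principle for Brownian motion, P(M_t ≥ a) = 2 · P(B_t ≥ a) for a ≥ 0. Since B_t ~ N(0, t), P(B_t ≥ 1.45) = 1 − Φ(1.45/√t) = 1 − Φ(1.45/√14.95) = 1 − Φ(0.3750). So
  P(M_{14.95} ≥ 1.45) = 2(1 − Φ(0.3750)) ≈ 0.7077.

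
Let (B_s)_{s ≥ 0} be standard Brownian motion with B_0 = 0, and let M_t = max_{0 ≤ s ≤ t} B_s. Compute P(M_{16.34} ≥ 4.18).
P(M_{16.34} ≥ 4.18) = 2·P(B_{16.34} ≥ 4.18) = 2(1 − Φ(4.18/√16.34)) ≈ 0.3011

By the reflection principle for Brownian motion, P(M_t ≥ a) = 2 · P(B_t ≥ a) for a ≥ 0. Since B_t ~ N(0, t), P(B_t ≥ 4.18) = 1 − Φ(4.18/√t) = 1 − Φ(4.18/√16.34) = 1 − Φ(1.0341). So
  P(M_{16.34} ≥ 4.18) = 2(1 − Φ(1.0341)) ≈ 0.3011.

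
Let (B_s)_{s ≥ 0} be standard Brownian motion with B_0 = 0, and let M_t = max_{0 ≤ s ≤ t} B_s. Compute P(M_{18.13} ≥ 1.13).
P(M_{18.13} ≥ 1.13) = 2·P(B_{18.13} ≥ 1.13) = 2(1 − Φ(1.13/√18.13)) ≈ 0.7907

By the reflection principle for Brownian motion, P(M_t ≥ a) = 2 · P(B_t ≥ a) for a ≥ 0. Since B_t ~ N(0, t), P(B_t ≥ 1.13) = 1 − Φ(1.13/√t) = 1 − Φ(1.13/√18.13) = 1 − Φ(0.2654). So
  P(M_{18.13} ≥ 1.13) = 2(1 − Φ(0.2654)) ≈ 0.7907.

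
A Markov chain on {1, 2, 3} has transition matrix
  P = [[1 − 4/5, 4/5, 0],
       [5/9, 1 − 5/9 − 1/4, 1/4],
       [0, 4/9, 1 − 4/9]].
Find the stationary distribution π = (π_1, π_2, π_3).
π = (4/13, 144/325, 81/325)

This is a birth-death chain on three states, which satisfies detailed balance: π_1 · P_{12} = π_2 · P_{21} and π_2 · P_{23} = π_3 · P_{32}.
From π_1 · 4/5 = π_2 · 5/9: π_2/π_1 = (4/5)/(5/9) = 36/25.
From π_2 · 1/4 = π_3 · 4/9: π_3/π_2 = (1/4)/(4/9) = 9/16.
Take π_1 proportional to 1; then unnormalized π = (1, 36/25, 81/100). Normalize by dividing by the sum 13/4:
  π = (4/13, 144/325, 81/325).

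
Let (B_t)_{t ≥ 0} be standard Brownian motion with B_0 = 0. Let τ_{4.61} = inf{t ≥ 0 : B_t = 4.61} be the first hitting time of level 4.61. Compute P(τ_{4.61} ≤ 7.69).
P(τ_{4.61} ≤ 7.69) = 2(1 − Φ(4.61/√7.69)) = 2(1 − Φ(1.6624)) ≈ 0.0964

By the reflection principle for standard BM, P(τ_b ≤ t) = 2 · P(B_t ≥ b). Since B_t ~ N(0, t), P(B_t ≥ 4.61) = 1 − Φ(4.61/√t) = 1 − Φ(4.61/√7.69) = 1 − Φ(1.6624) ≈ 0.04822. Doubling: P(τ_{4.61} ≤ 7.69) ≈ 2 · 0.04822 = 0.09644 ≈ 0.0964.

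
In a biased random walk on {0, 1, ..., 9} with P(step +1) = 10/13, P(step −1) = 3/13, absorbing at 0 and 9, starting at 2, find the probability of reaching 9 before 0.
P(hit 9 before 0) = (1 − (3/10)^2) / (1 − (3/10)^9) = 130000000/142854331

Let u_k denote P(reach 9 before 0 | start at k). Boundary: u_0 = 0, u_9 = 1. Recurrence: u_k = 10/13·u_{k+1} + 3/13·u_{k-1} for 1 ≤ k ≤ 8. Try u_k = A + B·r^k with r = q/p = (3/13)/(10/13) = 3/10. Substitution satisfies the recurrence; boundary conditions give:
  u_k = (1 − r^k) / (1 − r^N) = (1 − (3/10)^2) / (1 − (3/10)^9) = 130000000/142854331.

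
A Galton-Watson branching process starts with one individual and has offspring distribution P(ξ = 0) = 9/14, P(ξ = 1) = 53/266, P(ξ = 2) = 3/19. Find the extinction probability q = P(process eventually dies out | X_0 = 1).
q = 1

Mean offspring μ = 0·9/14 + 1·53/266 + 2·3/19 = 137/266 ≤ 1. For μ ≤ 1 with offspring not concentrated at 1, the Galton-Watson process goes extinct almost surely, so q = 1.
(Algebraic check: The pgf is f(s) = 9/14 + 53/266·s + 3/19·s². The extinction probability q is the smallest fixed point of f in [0, 1]. Setting s = f(s):
  3/19·s² + (53/266 − 1)·s + 9/14 = 0
  3/19·s² − (9/14 + 3/19)·s + 9/14 = 0
which factors as (s − 1)·(3/19·s − 9/14) = 0, giving roots s = 1 and s = (9/14)/(3/19) = 57/14. Since 57/14 ≥ 1, the smallest root in [0, 1] is s = 1.)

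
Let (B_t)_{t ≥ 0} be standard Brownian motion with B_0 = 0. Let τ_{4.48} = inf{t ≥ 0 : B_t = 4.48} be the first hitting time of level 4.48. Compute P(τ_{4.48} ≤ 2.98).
P(τ_{4.48} ≤ 2.98) = 2(1 − Φ(4.48/√2.98)) = 2(1 − Φ(2.5952)) ≈ 0.0095

By the reflection principle for standard BM, P(τ_b ≤ t) = 2 · P(B_t ≥ b). Since B_t ~ N(0, t), P(B_t ≥ 4.48) = 1 − Φ(4.48/√t) = 1 − Φ(4.48/√2.98) = 1 − Φ(2.5952) ≈ 0.00473. Doubling: P(τ_{4.48} ≤ 2.98) ≈ 2 · 0.00473 = 0.00946 ≈ 0.0095.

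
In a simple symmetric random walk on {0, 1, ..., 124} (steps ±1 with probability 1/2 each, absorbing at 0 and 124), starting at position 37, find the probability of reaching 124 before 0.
P(hit 124 before 0) = 37/124

Let u_k = P(hit 124 before 0 | start at k). Then u_0 = 0, u_124 = 1, and u_k = u_{k-1}/2 + u_{k+1}/2 for 1 ≤ k ≤ 123. This harmonic recurrence is solved by u_k = k/124, giving u_37 = 37/124.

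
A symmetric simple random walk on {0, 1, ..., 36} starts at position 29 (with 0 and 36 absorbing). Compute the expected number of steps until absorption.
E[τ | X_0 = 29] = 203

Let v_k = E[τ | X_0 = k]. Boundary: v_0 = v_36 = 0. Recurrence: v_k = 1 + (v_{k-1} + v_{k+1})/2 for 1 ≤ k ≤ 35. The particular solution to v_k − (v_{k-1} + v_{k+1})/2 = 1 is v_k = −k^2. Adding homogeneous solution A + B k and matching boundaries gives v_k = k (36 − k). Substituting k = 29: v_29 = 29 · 7 = 203.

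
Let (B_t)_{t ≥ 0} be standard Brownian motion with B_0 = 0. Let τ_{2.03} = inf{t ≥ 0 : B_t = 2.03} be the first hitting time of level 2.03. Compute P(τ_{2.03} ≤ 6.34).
P(τ_{2.03} ≤ 6.34) = 2(1 − Φ(2.03/√6.34)) = 2(1 − Φ(0.8062)) ≈ 0.4201

By the reflection principle for standard BM, P(τ_b ≤ t) = 2 · P(B_t ≥ b). Since B_t ~ N(0, t), P(B_t ≥ 2.03) = 1 − Φ(2.03/√t) = 1 − Φ(2.03/√6.34) = 1 − Φ(0.8062) ≈ 0.21006. Doubling: P(τ_{2.03} ≤ 6.34) ≈ 2 · 0.21006 = 0.42012 ≈ 0.4201.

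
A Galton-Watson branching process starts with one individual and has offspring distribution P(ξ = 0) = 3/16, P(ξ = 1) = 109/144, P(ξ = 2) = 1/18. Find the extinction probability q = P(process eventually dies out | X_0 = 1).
q = 1

Mean offspring μ = 0·3/16 + 1·109/144 + 2·1/18 = 125/144 ≤ 1. For μ ≤ 1 with offspring not concentrated at 1, the Galton-Watson process goes extinct almost surely, so q = 1.
(Algebraic check: The pgf is f(s) = 3/16 + 109/144·s + 1/18·s². The extinction probability q is the smallest fixed point of f in [0, 1]. Setting s = f(s):
  1/18·s² + (109/144 − 1)·s + 3/16 = 0
  1/18·s² − (3/16 + 1/18)·s + 3/16 = 0
which factors as (s − 1)·(1/18·s − 3/16) = 0, giving roots s = 1 and s = (3/16)/(1/18) = 27/8. Since 27/8 ≥ 1, the smallest root in [0, 1] is s = 1.)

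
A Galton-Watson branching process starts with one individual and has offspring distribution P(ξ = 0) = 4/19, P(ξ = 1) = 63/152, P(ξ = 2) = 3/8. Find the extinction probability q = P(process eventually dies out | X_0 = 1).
q = 32/57

The pgf is f(s) = 4/19 + 63/152·s + 3/8·s². The extinction probability q is the smallest fixed point of f in [0, 1]. Setting s = f(s):
  3/8·s² + (63/152 − 1)·s + 4/19 = 0
  3/8·s² − (4/19 + 3/8)·s + 4/19 = 0
which factors as (s − 1)·(3/8·s − 4/19) = 0, giving roots s = 1 and s = (4/19)/(3/8) = 32/57.
Mean offspring μ = 63/152 + 2·3/8 = 177/152 > 1 (supercritical), so q < 1. The extinction probability is the smaller root: q = (4/19)/(3/8) = 32/57.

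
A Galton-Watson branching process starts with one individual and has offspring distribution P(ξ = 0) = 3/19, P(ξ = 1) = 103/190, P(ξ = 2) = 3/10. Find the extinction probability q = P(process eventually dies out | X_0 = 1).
q = 10/19

The pgf is f(s) = 3/19 + 103/190·s + 3/10·s². The extinction probability q is the smallest fixed point of f in [0, 1]. Setting s = f(s):
  3/10·s² + (103/190 − 1)·s + 3/19 = 0
  3/10·s² − (3/19 + 3/10)·s + 3/19 = 0
which factors as (s − 1)·(3/10·s − 3/19) = 0, giving roots s = 1 and s = (3/19)/(3/10) = 10/19.
Mean offspring μ = 103/190 + 2·3/10 = 217/190 > 1 (supercritical), so q < 1. The extinction probability is the smaller root: q = (3/19)/(3/10) = 10/19.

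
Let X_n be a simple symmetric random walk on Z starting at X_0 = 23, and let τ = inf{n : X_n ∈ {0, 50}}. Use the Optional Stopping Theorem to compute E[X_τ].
E[X_τ] = 23

X_n is a martingale and τ is a bounded-mean stopping time (indeed τ is finite a.s. with bounded expectation since the walk is in a bounded region). By the OST, E[X_τ] = E[X_0] = 23. Equivalently: E[X_τ] = 50 · P(hit 50 first) + 0 · P(hit 0 first) = 50 · (23/50) = 23.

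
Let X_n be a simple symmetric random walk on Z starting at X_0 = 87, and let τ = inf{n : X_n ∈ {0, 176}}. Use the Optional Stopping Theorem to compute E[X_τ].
E[X_τ] = 87

X_n is a martingale and τ is a bounded-mean stopping time (indeed τ is finite a.s. with bounded expectation since the walk is in a bounded region). By the OST, E[X_τ] = E[X_0] = 87. Equivalently: E[X_τ] = 176 · P(hit 176 first) + 0 · P(hit 0 first) = 176 · (87/176) = 87.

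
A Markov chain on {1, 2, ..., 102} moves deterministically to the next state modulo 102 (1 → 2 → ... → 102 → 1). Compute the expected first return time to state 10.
E[T_10 | X_0 = 10] = 102

The chain cycles deterministically, so starting at state 10 it returns in exactly 102 steps. Equivalently, the stationary distribution is uniform π_j = 1/102 for every state j, so by Kac's formula E[T_10] = 1/π_10 = 102.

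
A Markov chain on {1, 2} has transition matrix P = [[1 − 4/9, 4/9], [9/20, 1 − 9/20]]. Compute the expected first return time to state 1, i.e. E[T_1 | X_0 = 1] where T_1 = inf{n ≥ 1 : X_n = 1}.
E[T_1 | X_0 = 1] = 1/π_1 = 161/81

For an irreducible recurrent Markov chain with stationary distribution π, E[T_i | X_0 = i] = 1/π_i (Kac's formula). Here π_1 = (9/20)/(4/9 + 9/20) = (9/20)/(161/180) = 81/161, so E[T_1 | X_0 = 1] = 1/π_1 = (4/9 + 9/20)/(9/20) = (161/180)/(9/20) = 161/81.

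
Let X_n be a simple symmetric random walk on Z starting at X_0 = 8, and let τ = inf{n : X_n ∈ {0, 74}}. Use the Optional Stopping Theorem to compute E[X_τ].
E[X_τ] = 8

X_n is a martingale and τ is a bounded-mean stopping time (indeed τ is finite a.s. with bounded expectation since the walk is in a bounded region). By the OST, E[X_τ] = E[X_0] = 8. Equivalently: E[X_τ] = 74 · P(hit 74 first) + 0 · P(hit 0 first) = 74 · (8/74) = 8.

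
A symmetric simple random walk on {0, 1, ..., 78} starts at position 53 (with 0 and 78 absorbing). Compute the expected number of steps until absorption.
E[τ | X_0 = 53] = 1325

Let v_k = E[τ | X_0 = k]. Boundary: v_0 = v_78 = 0. Recurrence: v_k = 1 + (v_{k-1} + v_{k+1})/2 for 1 ≤ k ≤ 77. The particular solution to v_k − (v_{k-1} + v_{k+1})/2 = 1 is v_k = −k^2. Adding homogeneous solution A + B k and matching boundaries gives v_k = k (78 − k). Substituting k = 53: v_53 = 53 · 25 = 1325.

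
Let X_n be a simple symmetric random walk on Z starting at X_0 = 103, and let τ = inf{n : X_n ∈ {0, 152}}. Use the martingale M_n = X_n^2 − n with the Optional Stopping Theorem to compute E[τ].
E[τ] = 5047

M_n = X_n^2 − n is a martingale (since E[X_{n+1}^2 | F_n] = X_n^2 + 1). By OST (τ has finite mean in a bounded region), E[M_τ] = E[M_0] = X_0^2 − 0 = 103^2 = 10609. Also E[M_τ] = E[X_τ^2] − E[τ]. The walk exits at 0 or 152, with P(hit 152 first) = 103/152, so E[X_τ^2] = 152^2 · 103/152 + 0 = 15656. Thus E[τ] = E[X_τ^2] − E[M_τ] = 15656 − 10609 = 5047 = 103(152 − 103) = 5047.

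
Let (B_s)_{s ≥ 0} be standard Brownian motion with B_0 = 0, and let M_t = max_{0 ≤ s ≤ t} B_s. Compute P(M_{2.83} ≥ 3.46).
P(M_{2.83} ≥ 3.46) = 2·P(B_{2.83} ≥ 3.46) = 2(1 − Φ(3.46/√2.83)) ≈ 0.0397

By the reflection principle for Brownian motion, P(M_t ≥ a) = 2 · P(B_t ≥ a) for a ≥ 0. Since B_t ~ N(0, t), P(B_t ≥ 3.46) = 1 − Φ(3.46/√t) = 1 − Φ(3.46/√2.83) = 1 − Φ(2.0568). So
  P(M_{2.83} ≥ 3.46) = 2(1 − Φ(2.0568)) ≈ 0.0397.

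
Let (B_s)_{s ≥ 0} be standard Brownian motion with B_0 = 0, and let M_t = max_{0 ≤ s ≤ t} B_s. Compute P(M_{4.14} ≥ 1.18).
P(M_{4.14} ≥ 1.18) = 2·P(B_{4.14} ≥ 1.18) = 2(1 − Φ(1.18/√4.14)) ≈ 0.5620

By the reflection principle for Brownian motion, P(M_t ≥ a) = 2 · P(B_t ≥ a) for a ≥ 0. Since B_t ~ N(0, t), P(B_t ≥ 1.18) = 1 − Φ(1.18/√t) = 1 − Φ(1.18/√4.14) = 1 − Φ(0.5799). So
  P(M_{4.14} ≥ 1.18) = 2(1 − Φ(0.5799)) ≈ 0.5620.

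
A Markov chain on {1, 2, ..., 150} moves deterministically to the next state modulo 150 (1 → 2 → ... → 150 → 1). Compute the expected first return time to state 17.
E[T_17 | X_0 = 17] = 150

The chain cycles deterministically, so starting at state 17 it returns in exactly 150 steps. Equivalently, the stationary distribution is uniform π_j = 1/150 for every state j, so by Kac's formula E[T_17] = 1/π_17 = 150.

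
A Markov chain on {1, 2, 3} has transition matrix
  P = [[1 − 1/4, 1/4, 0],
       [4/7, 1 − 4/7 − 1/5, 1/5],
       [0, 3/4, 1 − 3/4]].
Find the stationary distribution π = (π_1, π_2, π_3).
π = (240/373, 105/373, 28/373)

This is a birth-death chain on three states, which satisfies detailed balance: π_1 · P_{12} = π_2 · P_{21} and π_2 · P_{23} = π_3 · P_{32}.
From π_1 · 1/4 = π_2 · 4/7: π_2/π_1 = (1/4)/(4/7) = 7/16.
From π_2 · 1/5 = π_3 · 3/4: π_3/π_2 = (1/5)/(3/4) = 4/15.
Take π_1 proportional to 1; then unnormalized π = (1, 7/16, 7/60). Normalize by dividing by the sum 373/240:
  π = (240/373, 105/373, 28/373).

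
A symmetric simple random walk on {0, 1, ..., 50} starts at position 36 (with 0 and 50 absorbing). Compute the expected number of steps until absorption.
E[τ | X_0 = 36] = 504

Let v_k = E[τ | X_0 = k]. Boundary: v_0 = v_50 = 0. Recurrence: v_k = 1 + (v_{k-1} + v_{k+1})/2 for 1 ≤ k ≤ 49. The particular solution to v_k − (v_{k-1} + v_{k+1})/2 = 1 is v_k = −k^2. Adding homogeneous solution A + B k and matching boundaries gives v_k = k (50 − k). Substituting k = 36: v_36 = 36 · 14 = 504.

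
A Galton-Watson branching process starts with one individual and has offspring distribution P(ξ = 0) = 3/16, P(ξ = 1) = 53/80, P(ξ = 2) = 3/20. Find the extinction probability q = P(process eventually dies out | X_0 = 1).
q = 1

Mean offspring μ = 0·3/16 + 1·53/80 + 2·3/20 = 77/80 ≤ 1. For μ ≤ 1 with offspring not concentrated at 1, the Galton-Watson process goes extinct almost surely, so q = 1.
(Algebraic check: The pgf is f(s) = 3/16 + 53/80·s + 3/20·s². The extinction probability q is the smallest fixed point of f in [0, 1]. Setting s = f(s):
  3/20·s² + (53/80 − 1)·s + 3/16 = 0
  3/20·s² − (3/16 + 3/20)·s + 3/16 = 0
which factors as (s − 1)·(3/20·s − 3/16) = 0, giving roots s = 1 and s = (3/16)/(3/20) = 5/4. Since 5/4 ≥ 1, the smallest root in [0, 1] is s = 1.)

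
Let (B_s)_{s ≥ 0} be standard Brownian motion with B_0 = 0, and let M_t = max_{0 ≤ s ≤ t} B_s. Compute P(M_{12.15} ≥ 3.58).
P(M_{12.15} ≥ 3.58) = 2·P(B_{12.15} ≥ 3.58) = 2(1 − Φ(3.58/√12.15)) ≈ 0.3044

By the reflection principle for Brownian motion, P(M_t ≥ a) = 2 · P(B_t ≥ a) for a ≥ 0. Since B_t ~ N(0, t), P(B_t ≥ 3.58) = 1 − Φ(3.58/√t) = 1 − Φ(3.58/√12.15) = 1 − Φ(1.0271). So
  P(M_{12.15} ≥ 3.58) = 2(1 − Φ(1.0271)) ≈ 0.3044.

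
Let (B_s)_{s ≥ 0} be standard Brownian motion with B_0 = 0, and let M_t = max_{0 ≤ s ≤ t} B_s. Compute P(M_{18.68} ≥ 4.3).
P(M_{18.68} ≥ 4.3) = 2·P(B_{18.68} ≥ 4.3) = 2(1 − Φ(4.3/√18.68)) ≈ 0.3198

By the reflection principle for Brownian motion, P(M_t ≥ a) = 2 · P(B_t ≥ a) for a ≥ 0. Since B_t ~ N(0, t), P(B_t ≥ 4.3) = 1 − Φ(4.3/√t) = 1 − Φ(4.3/√18.68) = 1 − Φ(0.9949). So
  P(M_{18.68} ≥ 4.3) = 2(1 − Φ(0.9949)) ≈ 0.3198.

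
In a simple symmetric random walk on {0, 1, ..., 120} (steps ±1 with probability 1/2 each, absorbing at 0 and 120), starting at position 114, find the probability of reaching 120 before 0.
P(hit 120 before 0) = 114/120 = 19/20

Let u_k = P(hit 120 before 0 | start at k). Then u_0 = 0, u_120 = 1, and u_k = u_{k-1}/2 + u_{k+1}/2 for 1 ≤ k ≤ 119. This harmonic recurrence is solved by u_k = k/120, giving u_114 = 114/120 = 19/20.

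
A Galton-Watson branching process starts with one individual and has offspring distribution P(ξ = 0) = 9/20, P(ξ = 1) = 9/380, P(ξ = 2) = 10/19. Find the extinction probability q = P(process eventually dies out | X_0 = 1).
q = 171/200

The pgf is f(s) = 9/20 + 9/380·s + 10/19·s². The extinction probability q is the smallest fixed point of f in [0, 1]. Setting s = f(s):
  10/19·s² + (9/380 − 1)·s + 9/20 = 0
  10/19·s² − (9/20 + 10/19)·s + 9/20 = 0
which factors as (s − 1)·(10/19·s − 9/20) = 0, giving roots s = 1 and s = (9/20)/(10/19) = 171/200.
Mean offspring μ = 9/380 + 2·10/19 = 409/380 > 1 (supercritical), so q < 1. The extinction probability is the smaller root: q = (9/20)/(10/19) = 171/200.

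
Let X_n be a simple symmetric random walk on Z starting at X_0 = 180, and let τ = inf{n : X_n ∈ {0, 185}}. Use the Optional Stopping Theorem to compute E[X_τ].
E[X_τ] = 180

X_n is a martingale and τ is a bounded-mean stopping time (indeed τ is finite a.s. with bounded expectation since the walk is in a bounded region). By the OST, E[X_τ] = E[X_0] = 180. Equivalently: E[X_τ] = 185 · P(hit 185 first) + 0 · P(hit 0 first) = 185 · (180/185) = 180.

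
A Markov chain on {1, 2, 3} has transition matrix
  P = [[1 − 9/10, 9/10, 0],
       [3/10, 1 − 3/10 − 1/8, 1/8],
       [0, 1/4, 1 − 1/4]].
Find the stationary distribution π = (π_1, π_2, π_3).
π = (2/11, 6/11, 3/11)

This is a birth-death chain on three states, which satisfies detailed balance: π_1 · P_{12} = π_2 · P_{21} and π_2 · P_{23} = π_3 · P_{32}.
From π_1 · 9/10 = π_2 · 3/10: π_2/π_1 = (9/10)/(3/10) = 3.
From π_2 · 1/8 = π_3 · 1/4: π_3/π_2 = (1/8)/(1/4) = 1/2.
Take π_1 proportional to 1; then unnormalized π = (1, 3, 3/2). Normalize by dividing by the sum 11/2:
  π = (2/11, 6/11, 3/11).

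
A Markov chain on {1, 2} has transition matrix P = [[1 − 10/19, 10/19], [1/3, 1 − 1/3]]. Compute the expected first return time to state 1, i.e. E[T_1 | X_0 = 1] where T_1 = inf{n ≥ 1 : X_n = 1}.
E[T_1 | X_0 = 1] = 1/π_1 = 49/19

For an irreducible recurrent Markov chain with stationary distribution π, E[T_i | X_0 = i] = 1/π_i (Kac's formula). Here π_1 = (1/3)/(10/19 + 1/3) = (1/3)/(49/57) = 19/49, so E[T_1 | X_0 = 1] = 1/π_1 = (10/19 + 1/3)/(1/3) = (49/57)/(1/3) = 49/19.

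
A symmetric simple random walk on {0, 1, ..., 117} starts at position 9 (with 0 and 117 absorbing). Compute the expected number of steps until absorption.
E[τ | X_0 = 9] = 972

Let v_k = E[τ | X_0 = k]. Boundary: v_0 = v_117 = 0. Recurrence: v_k = 1 + (v_{k-1} + v_{k+1})/2 for 1 ≤ k ≤ 116. The particular solution to v_k − (v_{k-1} + v_{k+1})/2 = 1 is v_k = −k^2. Adding homogeneous solution A + B k and matching boundaries gives v_k = k (117 − k). Substituting k = 9: v_9 = 9 · 108 = 972.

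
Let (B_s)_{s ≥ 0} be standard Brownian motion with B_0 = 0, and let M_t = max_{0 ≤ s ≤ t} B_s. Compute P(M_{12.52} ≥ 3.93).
P(M_{12.52} ≥ 3.93) = 2·P(B_{12.52} ≥ 3.93) = 2(1 − Φ(3.93/√12.52)) ≈ 0.2667

By the reflection principle for Brownian motion, P(M_t ≥ a) = 2 · P(B_t ≥ a) for a ≥ 0. Since B_t ~ N(0, t), P(B_t ≥ 3.93) = 1 − Φ(3.93/√t) = 1 − Φ(3.93/√12.52) = 1 − Φ(1.1107). So
  P(M_{12.52} ≥ 3.93) = 2(1 − Φ(1.1107)) ≈ 0.2667.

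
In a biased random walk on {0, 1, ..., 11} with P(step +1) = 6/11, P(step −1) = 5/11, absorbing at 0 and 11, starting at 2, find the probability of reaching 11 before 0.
P(hit 11 before 0) = (1 − (5/6)^2) / (1 − (5/6)^11) = 110854656/313968931

Let u_k denote P(reach 11 before 0 | start at k). Boundary: u_0 = 0, u_11 = 1. Recurrence: u_k = 6/11·u_{k+1} + 5/11·u_{k-1} for 1 ≤ k ≤ 10. Try u_k = A + B·r^k with r = q/p = (5/11)/(6/11) = 5/6. Substitution satisfies the recurrence; boundary conditions give:
  u_k = (1 − r^k) / (1 − r^N) = (1 − (5/6)^2) / (1 − (5/6)^11) = 110854656/313968931.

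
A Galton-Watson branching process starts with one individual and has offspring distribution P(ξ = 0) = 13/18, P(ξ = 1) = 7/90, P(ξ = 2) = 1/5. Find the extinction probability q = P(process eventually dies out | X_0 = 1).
q = 1

Mean offspring μ = 0·13/18 + 1·7/90 + 2·1/5 = 43/90 ≤ 1. For μ ≤ 1 with offspring not concentrated at 1, the Galton-Watson process goes extinct almost surely, so q = 1.
(Algebraic check: The pgf is f(s) = 13/18 + 7/90·s + 1/5·s². The extinction probability q is the smallest fixed point of f in [0, 1]. Setting s = f(s):
  1/5·s² + (7/90 − 1)·s + 13/18 = 0
  1/5·s² − (13/18 + 1/5)·s + 13/18 = 0
which factors as (s − 1)·(1/5·s − 13/18) = 0, giving roots s = 1 and s = (13/18)/(1/5) = 65/18. Since 65/18 ≥ 1, the smallest root in [0, 1] is s = 1.)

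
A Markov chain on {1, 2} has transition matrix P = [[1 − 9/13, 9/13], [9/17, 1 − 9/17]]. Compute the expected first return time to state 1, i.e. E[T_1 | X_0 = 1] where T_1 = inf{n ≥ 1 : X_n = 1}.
E[T_1 | X_0 = 1] = 1/π_1 = 30/13

For an irreducible recurrent Markov chain with stationary distribution π, E[T_i | X_0 = i] = 1/π_i (Kac's formula). Here π_1 = (9/17)/(9/13 + 9/17) = (9/17)/(270/221) = 13/30, so E[T_1 | X_0 = 1] = 1/π_1 = (9/13 + 9/17)/(9/17) = (270/221)/(9/17) = 30/13.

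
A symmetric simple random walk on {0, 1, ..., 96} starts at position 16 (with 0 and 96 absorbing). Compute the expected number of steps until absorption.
E[τ | X_0 = 16] = 1280

Let v_k = E[τ | X_0 = k]. Boundary: v_0 = v_96 = 0. Recurrence: v_k = 1 + (v_{k-1} + v_{k+1})/2 for 1 ≤ k ≤ 95. The particular solution to v_k − (v_{k-1} + v_{k+1})/2 = 1 is v_k = −k^2. Adding homogeneous solution A + B k and matching boundaries gives v_k = k (96 − k). Substituting k = 16: v_16 = 16 · 80 = 1280.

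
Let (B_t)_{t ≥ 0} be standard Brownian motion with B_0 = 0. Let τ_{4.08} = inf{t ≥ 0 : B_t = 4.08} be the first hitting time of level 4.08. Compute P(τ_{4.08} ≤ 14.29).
P(τ_{4.08} ≤ 14.29) = 2(1 − Φ(4.08/√14.29)) = 2(1 − Φ(1.0793)) ≈ 0.2805

By the reflection principle for standard BM, P(τ_b ≤ t) = 2 · P(B_t ≥ b). Since B_t ~ N(0, t), P(B_t ≥ 4.08) = 1 − Φ(4.08/√t) = 1 − Φ(4.08/√14.29) = 1 − Φ(1.0793) ≈ 0.14023. Doubling: P(τ_{4.08} ≤ 14.29) ≈ 2 · 0.14023 = 0.28046 ≈ 0.2805.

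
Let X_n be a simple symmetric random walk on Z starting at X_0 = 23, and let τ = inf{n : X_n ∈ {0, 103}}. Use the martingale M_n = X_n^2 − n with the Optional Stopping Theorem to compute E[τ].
E[τ] = 1840

M_n = X_n^2 − n is a martingale (since E[X_{n+1}^2 | F_n] = X_n^2 + 1). By OST (τ has finite mean in a bounded region), E[M_τ] = E[M_0] = X_0^2 − 0 = 23^2 = 529. Also E[M_τ] = E[X_τ^2] − E[τ]. The walk exits at 0 or 103, with P(hit 103 first) = 23/103, so E[X_τ^2] = 103^2 · 23/103 + 0 = 2369. Thus E[τ] = E[X_τ^2] − E[M_τ] = 2369 − 529 = 1840 = 23(103 − 23) = 1840.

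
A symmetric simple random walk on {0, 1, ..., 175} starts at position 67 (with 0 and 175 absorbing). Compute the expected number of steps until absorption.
E[τ | X_0 = 67] = 7236

Let v_k = E[τ | X_0 = k]. Boundary: v_0 = v_175 = 0. Recurrence: v_k = 1 + (v_{k-1} + v_{k+1})/2 for 1 ≤ k ≤ 174. The particular solution to v_k − (v_{k-1} + v_{k+1})/2 = 1 is v_k = −k^2. Adding homogeneous solution A + B k and matching boundaries gives v_k = k (175 − k). Substituting k = 67: v_67 = 67 · 108 = 7236.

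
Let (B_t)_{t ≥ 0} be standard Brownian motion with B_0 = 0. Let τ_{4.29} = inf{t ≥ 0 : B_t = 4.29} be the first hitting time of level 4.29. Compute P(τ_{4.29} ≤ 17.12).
P(τ_{4.29} ≤ 17.12) = 2(1 − Φ(4.29/√17.12)) = 2(1 − Φ(1.0368)) ≈ 0.2998

By the reflection principle for standard BM, P(τ_b ≤ t) = 2 · P(B_t ≥ b). Since B_t ~ N(0, t), P(B_t ≥ 4.29) = 1 − Φ(4.29/√t) = 1 − Φ(4.29/√17.12) = 1 − Φ(1.0368) ≈ 0.14991. Doubling: P(τ_{4.29} ≤ 17.12) ≈ 2 · 0.14991 = 0.29982 ≈ 0.2998.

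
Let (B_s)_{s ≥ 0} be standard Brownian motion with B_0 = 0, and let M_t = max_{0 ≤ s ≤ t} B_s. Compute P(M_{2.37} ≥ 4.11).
P(M_{2.37} ≥ 4.11) = 2·P(B_{2.37} ≥ 4.11) = 2(1 − Φ(4.11/√2.37)) ≈ 0.0076

By the reflection principle for Brownian motion, P(M_t ≥ a) = 2 · P(B_t ≥ a) for a ≥ 0. Since B_t ~ N(0, t), P(B_t ≥ 4.11) = 1 − Φ(4.11/√t) = 1 − Φ(4.11/√2.37) = 1 − Φ(2.6697). So
  P(M_{2.37} ≥ 4.11) = 2(1 − Φ(2.6697)) ≈ 0.0076.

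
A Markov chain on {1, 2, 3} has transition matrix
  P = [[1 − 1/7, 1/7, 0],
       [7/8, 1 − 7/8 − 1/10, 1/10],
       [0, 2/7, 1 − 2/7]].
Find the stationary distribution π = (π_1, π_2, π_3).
π = (245/299, 40/299, 14/299)

This is a birth-death chain on three states, which satisfies detailed balance: π_1 · P_{12} = π_2 · P_{21} and π_2 · P_{23} = π_3 · P_{32}.
From π_1 · 1/7 = π_2 · 7/8: π_2/π_1 = (1/7)/(7/8) = 8/49.
From π_2 · 1/10 = π_3 · 2/7: π_3/π_2 = (1/10)/(2/7) = 7/20.
Take π_1 proportional to 1; then unnormalized π = (1, 8/49, 2/35). Normalize by dividing by the sum 299/245:
  π = (245/299, 40/299, 14/299).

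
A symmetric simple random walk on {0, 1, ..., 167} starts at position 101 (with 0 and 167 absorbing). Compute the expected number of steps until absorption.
E[τ | X_0 = 101] = 6666

Let v_k = E[τ | X_0 = k]. Boundary: v_0 = v_167 = 0. Recurrence: v_k = 1 + (v_{k-1} + v_{k+1})/2 for 1 ≤ k ≤ 166. The particular solution to v_k − (v_{k-1} + v_{k+1})/2 = 1 is v_k = −k^2. Adding homogeneous solution A + B k and matching boundaries gives v_k = k (167 − k). Substituting k = 101: v_101 = 101 · 66 = 6666.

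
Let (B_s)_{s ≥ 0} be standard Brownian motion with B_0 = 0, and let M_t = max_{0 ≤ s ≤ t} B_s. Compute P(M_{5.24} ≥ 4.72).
P(M_{5.24} ≥ 4.72) = 2·P(B_{5.24} ≥ 4.72) = 2(1 − Φ(4.72/√5.24)) ≈ 0.0392

By the reflection principle for Brownian motion, P(M_t ≥ a) = 2 · P(B_t ≥ a) for a ≥ 0. Since B_t ~ N(0, t), P(B_t ≥ 4.72) = 1 − Φ(4.72/√t) = 1 − Φ(4.72/√5.24) = 1 − Φ(2.0619). So
  P(M_{5.24} ≥ 4.72) = 2(1 − Φ(2.0619)) ≈ 0.0392.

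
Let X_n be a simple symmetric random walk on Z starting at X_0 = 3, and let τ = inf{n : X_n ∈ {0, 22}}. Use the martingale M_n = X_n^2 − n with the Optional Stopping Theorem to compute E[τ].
E[τ] = 57

M_n = X_n^2 − n is a martingale (since E[X_{n+1}^2 | F_n] = X_n^2 + 1). By OST (τ has finite mean in a bounded region), E[M_τ] = E[M_0] = X_0^2 − 0 = 3^2 = 9. Also E[M_τ] = E[X_τ^2] − E[τ]. The walk exits at 0 or 22, with P(hit 22 first) = 3/22, so E[X_τ^2] = 22^2 · 3/22 + 0 = 66. Thus E[τ] = E[X_τ^2] − E[M_τ] = 66 − 9 = 57 = 3(22 − 3) = 57.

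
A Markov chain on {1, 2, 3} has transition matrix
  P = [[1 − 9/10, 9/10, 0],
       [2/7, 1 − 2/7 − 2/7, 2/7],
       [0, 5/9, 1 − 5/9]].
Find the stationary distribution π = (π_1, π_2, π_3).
π = (100/577, 315/577, 162/577)

This is a birth-death chain on three states, which satisfies detailed balance: π_1 · P_{12} = π_2 · P_{21} and π_2 · P_{23} = π_3 · P_{32}.
From π_1 · 9/10 = π_2 · 2/7: π_2/π_1 = (9/10)/(2/7) = 63/20.
From π_2 · 2/7 = π_3 · 5/9: π_3/π_2 = (2/7)/(5/9) = 18/35.
Take π_1 proportional to 1; then unnormalized π = (1, 63/20, 81/50). Normalize by dividing by the sum 577/100:
  π = (100/577, 315/577, 162/577).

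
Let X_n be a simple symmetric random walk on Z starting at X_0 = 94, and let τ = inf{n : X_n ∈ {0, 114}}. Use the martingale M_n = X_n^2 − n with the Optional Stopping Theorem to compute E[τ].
E[τ] = 1880

M_n = X_n^2 − n is a martingale (since E[X_{n+1}^2 | F_n] = X_n^2 + 1). By OST (τ has finite mean in a bounded region), E[M_τ] = E[M_0] = X_0^2 − 0 = 94^2 = 8836. Also E[M_τ] = E[X_τ^2] − E[τ]. The walk exits at 0 or 114, with P(hit 114 first) = 94/114, so E[X_τ^2] = 114^2 · 94/114 + 0 = 10716. Thus E[τ] = E[X_τ^2] − E[M_τ] = 10716 − 8836 = 1880 = 94(114 − 94) = 1880.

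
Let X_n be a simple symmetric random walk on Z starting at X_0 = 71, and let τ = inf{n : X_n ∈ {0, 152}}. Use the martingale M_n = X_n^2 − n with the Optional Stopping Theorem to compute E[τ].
E[τ] = 5751

M_n = X_n^2 − n is a martingale (since E[X_{n+1}^2 | F_n] = X_n^2 + 1). By OST (τ has finite mean in a bounded region), E[M_τ] = E[M_0] = X_0^2 − 0 = 71^2 = 5041. Also E[M_τ] = E[X_τ^2] − E[τ]. The walk exits at 0 or 152, with P(hit 152 first) = 71/152, so E[X_τ^2] = 152^2 · 71/152 + 0 = 10792. Thus E[τ] = E[X_τ^2] − E[M_τ] = 10792 − 5041 = 5751 = 71(152 − 71) = 5751.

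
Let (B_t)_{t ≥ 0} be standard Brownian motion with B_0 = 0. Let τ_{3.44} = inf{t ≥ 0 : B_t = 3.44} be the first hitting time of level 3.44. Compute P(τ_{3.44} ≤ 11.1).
P(τ_{3.44} ≤ 11.1) = 2(1 − Φ(3.44/√11.1)) = 2(1 − Φ(1.0325)) ≈ 0.3018

By the reflection principle for standard BM, P(τ_b ≤ t) = 2 · P(B_t ≥ b). Since B_t ~ N(0, t), P(B_t ≥ 3.44) = 1 − Φ(3.44/√t) = 1 − Φ(3.44/√11.1) = 1 − Φ(1.0325) ≈ 0.15092. Doubling: P(τ_{3.44} ≤ 11.1) ≈ 2 · 0.15092 = 0.30184 ≈ 0.3018.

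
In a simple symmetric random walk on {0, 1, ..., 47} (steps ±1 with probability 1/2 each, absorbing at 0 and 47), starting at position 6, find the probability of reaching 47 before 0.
P(hit 47 before 0) = 6/47

Let u_k = P(hit 47 before 0 | start at k). Then u_0 = 0, u_47 = 1, and u_k = u_{k-1}/2 + u_{k+1}/2 for 1 ≤ k ≤ 46. This harmonic recurrence is solved by u_k = k/47, giving u_6 = 6/47.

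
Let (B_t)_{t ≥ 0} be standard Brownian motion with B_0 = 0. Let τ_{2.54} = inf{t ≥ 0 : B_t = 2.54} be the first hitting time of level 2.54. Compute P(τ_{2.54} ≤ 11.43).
P(τ_{2.54} ≤ 11.43) = 2(1 − Φ(2.54/√11.43)) = 2(1 − Φ(0.7513)) ≈ 0.4525

By the reflection principle for standard BM, P(τ_b ≤ t) = 2 · P(B_t ≥ b). Since B_t ~ N(0, t), P(B_t ≥ 2.54) = 1 − Φ(2.54/√t) = 1 − Φ(2.54/√11.43) = 1 − Φ(0.7513) ≈ 0.22624. Doubling: P(τ_{2.54} ≤ 11.43) ≈ 2 · 0.22624 = 0.45248 ≈ 0.4525.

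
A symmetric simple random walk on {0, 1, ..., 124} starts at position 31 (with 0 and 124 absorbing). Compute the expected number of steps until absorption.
E[τ | X_0 = 31] = 2883

Let v_k = E[τ | X_0 = k]. Boundary: v_0 = v_124 = 0. Recurrence: v_k = 1 + (v_{k-1} + v_{k+1})/2 for 1 ≤ k ≤ 123. The particular solution to v_k − (v_{k-1} + v_{k+1})/2 = 1 is v_k = −k^2. Adding homogeneous solution A + B k and matching boundaries gives v_k = k (124 − k). Substituting k = 31: v_31 = 31 · 93 = 2883.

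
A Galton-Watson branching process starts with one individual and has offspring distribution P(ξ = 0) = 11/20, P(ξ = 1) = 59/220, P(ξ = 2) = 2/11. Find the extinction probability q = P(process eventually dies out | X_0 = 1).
q = 1

Mean offspring μ = 0·11/20 + 1·59/220 + 2·2/11 = 139/220 ≤ 1. For μ ≤ 1 with offspring not concentrated at 1, the Galton-Watson process goes extinct almost surely, so q = 1.
(Algebraic check: The pgf is f(s) = 11/20 + 59/220·s + 2/11·s². The extinction probability q is the smallest fixed point of f in [0, 1]. Setting s = f(s):
  2/11·s² + (59/220 − 1)·s + 11/20 = 0
  2/11·s² − (11/20 + 2/11)·s + 11/20 = 0
which factors as (s − 1)·(2/11·s − 11/20) = 0, giving roots s = 1 and s = (11/20)/(2/11) = 121/40. Since 121/40 ≥ 1, the smallest root in [0, 1] is s = 1.)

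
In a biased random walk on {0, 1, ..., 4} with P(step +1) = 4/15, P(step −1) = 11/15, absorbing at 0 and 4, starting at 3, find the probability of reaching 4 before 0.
P(hit 4 before 0) = (1 − (11/4)^3) / (1 − (11/4)^4) = 724/2055

Let u_k denote P(reach 4 before 0 | start at k). Boundary: u_0 = 0, u_4 = 1. Recurrence: u_k = 4/15·u_{k+1} + 11/15·u_{k-1} for 1 ≤ k ≤ 3. Try u_k = A + B·r^k with r = q/p = (11/15)/(4/15) = 11/4. Substitution satisfies the recurrence; boundary conditions give:
  u_k = (1 − r^k) / (1 − r^N) = (1 − (11/4)^3) / (1 − (11/4)^4) = 724/2055.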